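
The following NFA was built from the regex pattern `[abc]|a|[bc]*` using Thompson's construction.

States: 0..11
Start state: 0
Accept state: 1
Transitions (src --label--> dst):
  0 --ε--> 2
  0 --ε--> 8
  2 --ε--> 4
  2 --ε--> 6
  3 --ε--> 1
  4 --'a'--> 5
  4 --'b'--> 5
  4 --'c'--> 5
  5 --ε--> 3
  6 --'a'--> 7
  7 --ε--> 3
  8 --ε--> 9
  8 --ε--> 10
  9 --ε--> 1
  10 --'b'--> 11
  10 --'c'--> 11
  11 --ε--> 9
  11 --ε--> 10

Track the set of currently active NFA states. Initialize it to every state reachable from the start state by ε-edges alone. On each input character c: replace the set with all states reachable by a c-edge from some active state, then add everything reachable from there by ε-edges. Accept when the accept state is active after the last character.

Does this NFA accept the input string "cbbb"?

S₀ = ε-closure({0}) = {0,1,2,4,6,8,9,10}
'c' @ 1: {1,3,5,9,10,11}  [accepting]
'b' @ 2: {1,9,10,11}  [accepting]
'b' @ 3: {1,9,10,11}  [accepting]
'b' @ 4: {1,9,10,11}  [accepting]
end set {1,9,10,11} — state 1 in

Answer: ACCEPT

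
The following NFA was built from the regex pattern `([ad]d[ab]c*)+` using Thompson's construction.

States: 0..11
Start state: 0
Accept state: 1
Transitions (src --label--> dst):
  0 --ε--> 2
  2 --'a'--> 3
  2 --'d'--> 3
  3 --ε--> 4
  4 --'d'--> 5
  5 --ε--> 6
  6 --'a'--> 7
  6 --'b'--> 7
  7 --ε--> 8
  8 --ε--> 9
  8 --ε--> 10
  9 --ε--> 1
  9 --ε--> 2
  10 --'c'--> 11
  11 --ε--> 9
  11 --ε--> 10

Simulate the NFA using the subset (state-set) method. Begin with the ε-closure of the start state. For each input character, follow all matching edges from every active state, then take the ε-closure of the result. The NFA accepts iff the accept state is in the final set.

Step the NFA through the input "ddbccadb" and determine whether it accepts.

Answer: ACCEPT

Trace:
S₀ = ε-closure({0}) = {0,2}
'd' @ 1: {3,4}
'd' @ 2: {5,6}
'b' @ 3: {1,2,7,8,9,10}  [accepting]
'c' @ 4: {1,2,9,10,11}  [accepting]
'c' @ 5: {1,2,9,10,11}  [accepting]
'a' @ 6: {3,4}
'd' @ 7: {5,6}
'b' @ 8: {1,2,7,8,9,10}  [accepting]
end set {1,2,7,8,9,10} — state 1 in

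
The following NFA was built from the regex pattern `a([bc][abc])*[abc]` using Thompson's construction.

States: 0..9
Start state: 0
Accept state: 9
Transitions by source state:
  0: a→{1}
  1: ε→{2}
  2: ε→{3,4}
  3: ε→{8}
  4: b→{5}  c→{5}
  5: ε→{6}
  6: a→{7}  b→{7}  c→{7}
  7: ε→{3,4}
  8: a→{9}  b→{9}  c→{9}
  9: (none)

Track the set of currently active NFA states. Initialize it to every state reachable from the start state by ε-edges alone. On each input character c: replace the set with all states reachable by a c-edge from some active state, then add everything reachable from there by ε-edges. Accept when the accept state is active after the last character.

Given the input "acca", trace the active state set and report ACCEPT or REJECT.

Answer: ACCEPT

Derivation:
start: ε-closure({0}) = {0}
'a' @ 1: {1,2,3,4,8}
'c' @ 2: {5,6,9}  ✓accept
'c' @ 3: {3,4,7,8}
'a' @ 4: {9}  ✓accept
final: {9}; accept 9 in set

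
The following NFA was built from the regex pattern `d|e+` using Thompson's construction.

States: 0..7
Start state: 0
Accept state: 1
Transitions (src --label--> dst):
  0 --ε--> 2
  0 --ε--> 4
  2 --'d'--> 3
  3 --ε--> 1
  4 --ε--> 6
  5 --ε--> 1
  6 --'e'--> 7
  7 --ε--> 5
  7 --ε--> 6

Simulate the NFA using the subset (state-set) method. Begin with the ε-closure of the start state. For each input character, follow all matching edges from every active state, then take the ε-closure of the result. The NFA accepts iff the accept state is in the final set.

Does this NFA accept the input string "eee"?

Answer: ACCEPT

Steps:
S₀ = ε-closure({0}) = {0,2,4,6}
'e' @ 1: {1,5,6,7}  (accept∈set)
'e' @ 2: {1,5,6,7}  (accept∈set)
'e' @ 3: {1,5,6,7}  (accept∈set)
final: {1,5,6,7}; accept 1 in set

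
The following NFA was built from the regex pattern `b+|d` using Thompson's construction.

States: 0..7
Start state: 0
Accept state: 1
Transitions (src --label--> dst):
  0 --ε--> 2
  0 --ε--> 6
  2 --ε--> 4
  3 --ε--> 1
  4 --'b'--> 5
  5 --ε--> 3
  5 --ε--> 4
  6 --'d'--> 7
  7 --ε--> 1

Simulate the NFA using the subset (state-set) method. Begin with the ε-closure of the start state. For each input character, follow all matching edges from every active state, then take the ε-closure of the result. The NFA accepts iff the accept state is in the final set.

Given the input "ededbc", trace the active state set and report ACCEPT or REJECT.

Answer: REJECT

Derivation:
initial (ε-close {0}): {0,2,4,6}
'e' @ 1: {}  — state set empty
rest 'dedbc' ignored (set empty)
after full input: {}  (accept=1 not in)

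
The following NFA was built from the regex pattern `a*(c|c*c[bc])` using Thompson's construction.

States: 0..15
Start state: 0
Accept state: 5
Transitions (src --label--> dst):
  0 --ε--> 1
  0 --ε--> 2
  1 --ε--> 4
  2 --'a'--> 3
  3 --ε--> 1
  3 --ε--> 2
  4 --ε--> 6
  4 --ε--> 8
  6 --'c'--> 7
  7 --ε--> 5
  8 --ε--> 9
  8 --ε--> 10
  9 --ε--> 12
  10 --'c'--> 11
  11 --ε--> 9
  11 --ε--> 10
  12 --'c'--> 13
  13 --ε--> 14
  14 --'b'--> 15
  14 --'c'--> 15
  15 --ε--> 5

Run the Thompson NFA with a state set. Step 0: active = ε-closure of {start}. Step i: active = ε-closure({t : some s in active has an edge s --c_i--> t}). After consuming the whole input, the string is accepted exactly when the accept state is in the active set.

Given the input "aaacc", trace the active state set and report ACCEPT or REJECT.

initial (ε-close {0}): {0,1,2,4,6,8,9,10,12}
'a' @ 1: {1,2,3,4,6,8,9,10,12}
'a' @ 2: {1,2,3,4,6,8,9,10,12}
'a' @ 3: {1,2,3,4,6,8,9,10,12}
'c' @ 4: {5,7,9,10,11,12,13,14}  ✓accept
'c' @ 5: {5,9,10,11,12,13,14,15}  ✓accept
final: {5,9,10,11,12,13,14,15}; accept 5 in set

Answer: ACCEPT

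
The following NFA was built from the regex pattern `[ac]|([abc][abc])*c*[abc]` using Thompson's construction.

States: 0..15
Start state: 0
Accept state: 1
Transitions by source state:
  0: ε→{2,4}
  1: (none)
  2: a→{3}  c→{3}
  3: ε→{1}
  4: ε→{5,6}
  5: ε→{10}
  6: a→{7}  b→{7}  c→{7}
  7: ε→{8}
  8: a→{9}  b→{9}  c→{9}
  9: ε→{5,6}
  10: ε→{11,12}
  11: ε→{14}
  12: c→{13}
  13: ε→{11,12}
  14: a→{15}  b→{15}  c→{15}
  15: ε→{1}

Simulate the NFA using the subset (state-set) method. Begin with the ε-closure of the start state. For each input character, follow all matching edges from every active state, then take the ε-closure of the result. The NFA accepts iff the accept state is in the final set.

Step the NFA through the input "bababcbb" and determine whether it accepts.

Answer: REJECT

Trace:
start: ε-closure({0}) = {0,2,4,5,6,10,11,12,14}
'b' @ 1: {1,7,8,15}  (accept∈set)
'a' @ 2: {5,6,9,10,11,12,14}
'b' @ 3: {1,7,8,15}  (accept∈set)
'a' @ 4: {5,6,9,10,11,12,14}
'b' @ 5: {1,7,8,15}  (accept∈set)
'c' @ 6: {5,6,9,10,11,12,14}
'b' @ 7: {1,7,8,15}  (accept∈set)
'b' @ 8: {5,6,9,10,11,12,14}
end set {5,6,9,10,11,12,14} — state 1 not in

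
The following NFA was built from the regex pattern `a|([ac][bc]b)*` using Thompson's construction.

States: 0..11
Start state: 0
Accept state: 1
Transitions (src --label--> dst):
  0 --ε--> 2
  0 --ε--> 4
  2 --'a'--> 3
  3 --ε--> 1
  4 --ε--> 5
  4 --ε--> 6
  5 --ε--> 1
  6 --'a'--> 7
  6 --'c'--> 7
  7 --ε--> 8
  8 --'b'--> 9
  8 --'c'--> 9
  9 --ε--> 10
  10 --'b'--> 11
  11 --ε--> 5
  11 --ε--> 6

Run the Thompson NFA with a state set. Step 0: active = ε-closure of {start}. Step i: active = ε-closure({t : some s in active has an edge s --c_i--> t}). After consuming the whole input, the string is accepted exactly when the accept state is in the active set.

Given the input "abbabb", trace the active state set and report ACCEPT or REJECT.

S₀ = ε-closure({0}) = {0,1,2,4,5,6}
'a' @ 1: {1,3,7,8}  [accepting]
'b' @ 2: {9,10}
'b' @ 3: {1,5,6,11}  [accepting]
'a' @ 4: {7,8}
'b' @ 5: {9,10}
'b' @ 6: {1,5,6,11}  [accepting]
after full input: {1,5,6,11}  (accept=1 in)

Answer: ACCEPT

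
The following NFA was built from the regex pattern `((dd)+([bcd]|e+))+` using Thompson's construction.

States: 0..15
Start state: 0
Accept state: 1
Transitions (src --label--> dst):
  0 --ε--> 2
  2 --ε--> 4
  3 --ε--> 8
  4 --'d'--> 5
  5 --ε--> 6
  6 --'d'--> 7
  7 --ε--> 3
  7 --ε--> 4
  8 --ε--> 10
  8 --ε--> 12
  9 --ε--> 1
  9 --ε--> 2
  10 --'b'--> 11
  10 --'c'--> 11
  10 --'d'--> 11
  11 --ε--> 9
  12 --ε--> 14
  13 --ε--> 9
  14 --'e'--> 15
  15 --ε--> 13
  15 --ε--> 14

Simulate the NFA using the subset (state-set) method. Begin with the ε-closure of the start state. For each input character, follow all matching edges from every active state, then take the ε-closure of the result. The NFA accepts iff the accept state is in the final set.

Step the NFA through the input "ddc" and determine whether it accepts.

S₀ = ε-closure({0}) = {0,2,4}
'd' @ 1: {5,6}
'd' @ 2: {3,4,7,8,10,12,14}
'c' @ 3: {1,2,4,9,11}  ✓accept
end set {1,2,4,9,11} — state 1 in

Answer: ACCEPT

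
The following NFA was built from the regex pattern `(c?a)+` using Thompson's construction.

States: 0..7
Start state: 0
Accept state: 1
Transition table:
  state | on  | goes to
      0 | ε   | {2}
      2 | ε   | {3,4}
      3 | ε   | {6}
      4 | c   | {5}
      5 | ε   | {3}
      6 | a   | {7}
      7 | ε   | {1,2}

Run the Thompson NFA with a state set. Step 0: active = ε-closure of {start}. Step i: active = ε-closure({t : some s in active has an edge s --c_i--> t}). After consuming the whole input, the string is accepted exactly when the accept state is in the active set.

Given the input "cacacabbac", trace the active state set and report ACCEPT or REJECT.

Answer: REJECT

Steps:
initial (ε-close {0}): {0,2,3,4,6}
'c' @ 1: {3,5,6}
'a' @ 2: {1,2,3,4,6,7}  ✓accept
'c' @ 3: {3,5,6}
'a' @ 4: {1,2,3,4,6,7}  ✓accept
'c' @ 5: {3,5,6}
'a' @ 6: {1,2,3,4,6,7}  ✓accept
'b' @ 7: {}  — dead — no transitions
rest 'bac' ignored (set empty)
after full input: {}  (accept=1 not in)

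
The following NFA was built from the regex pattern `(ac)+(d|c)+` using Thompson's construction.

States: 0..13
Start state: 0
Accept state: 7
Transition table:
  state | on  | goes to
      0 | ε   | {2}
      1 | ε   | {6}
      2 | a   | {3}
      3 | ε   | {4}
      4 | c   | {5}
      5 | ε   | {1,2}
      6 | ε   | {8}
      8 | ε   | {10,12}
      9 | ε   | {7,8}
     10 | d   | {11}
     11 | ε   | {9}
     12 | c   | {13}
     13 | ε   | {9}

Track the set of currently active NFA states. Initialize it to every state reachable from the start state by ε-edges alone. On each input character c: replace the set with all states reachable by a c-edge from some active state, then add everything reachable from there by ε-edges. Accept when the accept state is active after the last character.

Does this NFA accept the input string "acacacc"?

initial (ε-close {0}): {0,2}
'a' @ 1: {3,4}
'c' @ 2: {1,2,5,6,8,10,12}
'a' @ 3: {3,4}
'c' @ 4: {1,2,5,6,8,10,12}
'a' @ 5: {3,4}
'c' @ 6: {1,2,5,6,8,10,12}
'c' @ 7: {7,8,9,10,12,13}  [accepting]
final: {7,8,9,10,12,13}; accept 7 in set

Answer: ACCEPT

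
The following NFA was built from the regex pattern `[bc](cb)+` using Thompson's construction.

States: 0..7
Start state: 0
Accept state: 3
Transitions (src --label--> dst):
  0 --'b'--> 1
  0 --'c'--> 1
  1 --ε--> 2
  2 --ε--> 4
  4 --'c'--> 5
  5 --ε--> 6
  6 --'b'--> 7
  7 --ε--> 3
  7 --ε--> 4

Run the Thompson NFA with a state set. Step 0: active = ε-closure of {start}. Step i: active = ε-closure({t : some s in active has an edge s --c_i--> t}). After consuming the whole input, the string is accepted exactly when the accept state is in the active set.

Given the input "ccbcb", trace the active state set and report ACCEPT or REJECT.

start: ε-closure({0}) = {0}
'c' @ 1: {1,2,4}
'c' @ 2: {5,6}
'b' @ 3: {3,4,7}  (accept∈set)
'c' @ 4: {5,6}
'b' @ 5: {3,4,7}  (accept∈set)
end set {3,4,7} — state 3 in

Answer: ACCEPT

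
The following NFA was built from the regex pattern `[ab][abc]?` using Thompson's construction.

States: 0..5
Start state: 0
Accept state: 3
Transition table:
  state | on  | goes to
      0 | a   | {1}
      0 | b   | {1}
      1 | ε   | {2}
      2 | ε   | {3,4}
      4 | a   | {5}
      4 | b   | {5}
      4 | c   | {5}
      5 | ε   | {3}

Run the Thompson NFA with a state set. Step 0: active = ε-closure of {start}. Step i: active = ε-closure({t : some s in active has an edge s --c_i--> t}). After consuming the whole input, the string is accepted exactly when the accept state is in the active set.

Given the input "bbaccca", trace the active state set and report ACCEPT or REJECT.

Answer: REJECT

Steps:
S₀ = ε-closure({0}) = {0}
'b' @ 1: {1,2,3,4}  (accept∈set)
'b' @ 2: {3,5}  (accept∈set)
'a' @ 3: {}  — state set empty
rest 'ccca' ignored (set empty)
end set {} — state 3 not in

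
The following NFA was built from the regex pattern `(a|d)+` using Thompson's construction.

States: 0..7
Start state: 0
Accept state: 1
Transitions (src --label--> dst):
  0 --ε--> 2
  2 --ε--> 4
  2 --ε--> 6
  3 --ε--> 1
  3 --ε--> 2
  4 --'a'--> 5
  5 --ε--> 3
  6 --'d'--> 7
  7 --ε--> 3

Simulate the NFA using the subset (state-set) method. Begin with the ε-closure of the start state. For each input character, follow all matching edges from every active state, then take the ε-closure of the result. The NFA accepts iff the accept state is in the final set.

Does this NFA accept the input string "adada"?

S₀ = ε-closure({0}) = {0,2,4,6}
'a' @ 1: {1,2,3,4,5,6}  (accept∈set)
'd' @ 2: {1,2,3,4,6,7}  (accept∈set)
'a' @ 3: {1,2,3,4,5,6}  (accept∈set)
'd' @ 4: {1,2,3,4,6,7}  (accept∈set)
'a' @ 5: {1,2,3,4,5,6}  (accept∈set)
after full input: {1,2,3,4,5,6}  (accept=1 in)

Answer: ACCEPT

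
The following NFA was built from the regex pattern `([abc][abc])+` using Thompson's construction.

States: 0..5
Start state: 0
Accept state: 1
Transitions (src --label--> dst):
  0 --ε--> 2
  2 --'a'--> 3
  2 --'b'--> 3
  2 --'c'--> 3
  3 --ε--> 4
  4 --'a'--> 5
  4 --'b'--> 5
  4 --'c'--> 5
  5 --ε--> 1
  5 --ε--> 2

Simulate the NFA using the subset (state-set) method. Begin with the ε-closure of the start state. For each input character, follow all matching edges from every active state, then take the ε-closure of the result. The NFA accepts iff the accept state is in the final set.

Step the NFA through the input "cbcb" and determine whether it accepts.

initial (ε-close {0}): {0,2}
'c' @ 1: {3,4}
'b' @ 2: {1,2,5}  [accepting]
'c' @ 3: {3,4}
'b' @ 4: {1,2,5}  [accepting]
final: {1,2,5}; accept 1 in set

Answer: ACCEPT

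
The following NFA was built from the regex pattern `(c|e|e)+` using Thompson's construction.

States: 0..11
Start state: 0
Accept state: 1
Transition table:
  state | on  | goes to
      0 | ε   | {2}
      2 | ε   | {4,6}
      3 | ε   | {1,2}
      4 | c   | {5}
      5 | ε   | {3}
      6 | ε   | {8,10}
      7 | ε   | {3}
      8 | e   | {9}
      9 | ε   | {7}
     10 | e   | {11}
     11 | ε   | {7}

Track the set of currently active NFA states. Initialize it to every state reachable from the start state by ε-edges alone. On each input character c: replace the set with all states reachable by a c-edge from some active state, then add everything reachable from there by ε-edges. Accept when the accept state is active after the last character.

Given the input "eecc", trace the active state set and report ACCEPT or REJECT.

Answer: ACCEPT

Trace:
initial (ε-close {0}): {0,2,4,6,8,10}
'e' @ 1: {1,2,3,4,6,7,8,9,10,11}  [accepting]
'e' @ 2: {1,2,3,4,6,7,8,9,10,11}  [accepting]
'c' @ 3: {1,2,3,4,5,6,8,10}  [accepting]
'c' @ 4: {1,2,3,4,5,6,8,10}  [accepting]
after full input: {1,2,3,4,5,6,8,10}  (accept=1 in)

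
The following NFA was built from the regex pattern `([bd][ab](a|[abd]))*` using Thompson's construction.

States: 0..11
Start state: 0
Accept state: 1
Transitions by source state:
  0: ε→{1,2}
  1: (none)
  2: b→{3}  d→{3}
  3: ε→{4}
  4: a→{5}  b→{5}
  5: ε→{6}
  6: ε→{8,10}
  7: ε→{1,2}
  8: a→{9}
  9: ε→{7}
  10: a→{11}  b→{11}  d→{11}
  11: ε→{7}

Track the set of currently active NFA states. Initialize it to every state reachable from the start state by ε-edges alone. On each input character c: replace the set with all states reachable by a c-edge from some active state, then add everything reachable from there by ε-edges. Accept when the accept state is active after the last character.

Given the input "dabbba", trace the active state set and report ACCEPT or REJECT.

Answer: ACCEPT

Trace:
S₀ = ε-closure({0}) = {0,1,2}
'd' @ 1: {3,4}
'a' @ 2: {5,6,8,10}
'b' @ 3: {1,2,7,11}  ✓accept
'b' @ 4: {3,4}
'b' @ 5: {5,6,8,10}
'a' @ 6: {1,2,7,9,11}  ✓accept
final: {1,2,7,9,11}; accept 1 in set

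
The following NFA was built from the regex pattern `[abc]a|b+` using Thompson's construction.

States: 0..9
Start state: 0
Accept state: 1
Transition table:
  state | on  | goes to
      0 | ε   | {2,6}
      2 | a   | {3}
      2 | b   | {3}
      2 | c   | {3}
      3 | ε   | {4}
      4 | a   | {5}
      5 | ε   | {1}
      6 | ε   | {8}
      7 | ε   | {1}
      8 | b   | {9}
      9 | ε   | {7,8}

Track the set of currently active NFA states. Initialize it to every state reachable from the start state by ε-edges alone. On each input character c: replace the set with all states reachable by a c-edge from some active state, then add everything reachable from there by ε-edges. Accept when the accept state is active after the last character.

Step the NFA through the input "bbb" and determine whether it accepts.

Answer: ACCEPT

Derivation:
initial (ε-close {0}): {0,2,6,8}
'b' @ 1: {1,3,4,7,8,9}  (accept∈set)
'b' @ 2: {1,7,8,9}  (accept∈set)
'b' @ 3: {1,7,8,9}  (accept∈set)
final: {1,7,8,9}; accept 1 in set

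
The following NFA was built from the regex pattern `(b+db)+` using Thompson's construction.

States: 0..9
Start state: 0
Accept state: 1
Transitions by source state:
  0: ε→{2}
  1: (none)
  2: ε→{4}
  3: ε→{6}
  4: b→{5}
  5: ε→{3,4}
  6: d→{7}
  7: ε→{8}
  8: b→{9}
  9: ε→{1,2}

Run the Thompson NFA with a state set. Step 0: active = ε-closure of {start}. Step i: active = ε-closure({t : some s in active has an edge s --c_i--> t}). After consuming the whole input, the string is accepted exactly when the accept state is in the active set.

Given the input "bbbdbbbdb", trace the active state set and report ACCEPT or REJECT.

S₀ = ε-closure({0}) = {0,2,4}
'b' @ 1: {3,4,5,6}
'b' @ 2: {3,4,5,6}
'b' @ 3: {3,4,5,6}
'd' @ 4: {7,8}
'b' @ 5: {1,2,4,9}  (accept∈set)
'b' @ 6: {3,4,5,6}
'b' @ 7: {3,4,5,6}
'd' @ 8: {7,8}
'b' @ 9: {1,2,4,9}  (accept∈set)
end set {1,2,4,9} — state 1 in

Answer: ACCEPT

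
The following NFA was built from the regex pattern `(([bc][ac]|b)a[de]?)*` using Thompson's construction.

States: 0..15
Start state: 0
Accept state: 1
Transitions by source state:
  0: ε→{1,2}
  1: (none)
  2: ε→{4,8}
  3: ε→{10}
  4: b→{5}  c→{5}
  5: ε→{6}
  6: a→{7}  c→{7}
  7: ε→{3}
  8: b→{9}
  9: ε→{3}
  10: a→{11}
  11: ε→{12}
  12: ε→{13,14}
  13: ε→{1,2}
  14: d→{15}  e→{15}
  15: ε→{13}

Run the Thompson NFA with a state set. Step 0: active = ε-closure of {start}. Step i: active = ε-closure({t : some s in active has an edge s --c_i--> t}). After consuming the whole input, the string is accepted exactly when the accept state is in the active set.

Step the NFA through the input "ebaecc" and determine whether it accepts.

S₀ = ε-closure({0}) = {0,1,2,4,8}
'e' @ 1: {}  — no active states
rest 'baecc' ignored (set empty)
end set {} — state 1 not in

Answer: REJECT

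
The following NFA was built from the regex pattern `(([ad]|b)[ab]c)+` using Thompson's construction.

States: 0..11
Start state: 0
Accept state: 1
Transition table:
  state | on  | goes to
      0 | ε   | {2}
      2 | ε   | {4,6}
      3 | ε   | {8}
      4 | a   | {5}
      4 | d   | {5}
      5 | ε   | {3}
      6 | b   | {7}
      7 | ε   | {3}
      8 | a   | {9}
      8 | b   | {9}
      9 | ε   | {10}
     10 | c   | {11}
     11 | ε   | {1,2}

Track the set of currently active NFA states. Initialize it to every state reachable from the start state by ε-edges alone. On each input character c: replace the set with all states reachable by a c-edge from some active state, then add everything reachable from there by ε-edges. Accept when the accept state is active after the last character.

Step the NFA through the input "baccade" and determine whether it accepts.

initial (ε-close {0}): {0,2,4,6}
'b' @ 1: {3,7,8}
'a' @ 2: {9,10}
'c' @ 3: {1,2,4,6,11}  (accept∈set)
'c' @ 4: {}  — no active states
rest 'ade' ignored (set empty)
after full input: {}  (accept=1 not in)

Answer: REJECT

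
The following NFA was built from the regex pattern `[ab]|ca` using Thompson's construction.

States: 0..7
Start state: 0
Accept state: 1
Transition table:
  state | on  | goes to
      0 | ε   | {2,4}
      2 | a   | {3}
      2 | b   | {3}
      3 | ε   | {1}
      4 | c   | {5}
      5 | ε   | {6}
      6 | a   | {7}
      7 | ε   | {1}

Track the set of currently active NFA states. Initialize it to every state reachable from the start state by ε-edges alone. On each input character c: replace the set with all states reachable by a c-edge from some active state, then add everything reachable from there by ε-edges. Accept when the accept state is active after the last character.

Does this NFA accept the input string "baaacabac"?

S₀ = ε-closure({0}) = {0,2,4}
'b' @ 1: {1,3}  ✓accept
'a' @ 2: {}  — dead — no transitions
rest 'aacabac' ignored (set empty)
final: {}; accept 1 not in set

Answer: REJECT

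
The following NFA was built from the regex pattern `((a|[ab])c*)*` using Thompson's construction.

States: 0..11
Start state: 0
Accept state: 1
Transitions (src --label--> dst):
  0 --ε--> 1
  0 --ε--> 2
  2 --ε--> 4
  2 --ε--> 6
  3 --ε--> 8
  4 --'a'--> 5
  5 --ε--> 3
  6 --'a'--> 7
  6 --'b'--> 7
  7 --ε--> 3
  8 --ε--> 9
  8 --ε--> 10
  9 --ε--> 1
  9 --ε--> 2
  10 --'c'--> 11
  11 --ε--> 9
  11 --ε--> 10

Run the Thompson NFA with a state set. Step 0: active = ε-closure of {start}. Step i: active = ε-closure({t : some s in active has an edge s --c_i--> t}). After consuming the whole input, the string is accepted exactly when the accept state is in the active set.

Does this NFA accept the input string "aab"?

initial (ε-close {0}): {0,1,2,4,6}
'a' @ 1: {1,2,3,4,5,6,7,8,9,10}  [accepting]
'a' @ 2: {1,2,3,4,5,6,7,8,9,10}  [accepting]
'b' @ 3: {1,2,3,4,6,7,8,9,10}  [accepting]
after full input: {1,2,3,4,6,7,8,9,10}  (accept=1 in)

Answer: ACCEPT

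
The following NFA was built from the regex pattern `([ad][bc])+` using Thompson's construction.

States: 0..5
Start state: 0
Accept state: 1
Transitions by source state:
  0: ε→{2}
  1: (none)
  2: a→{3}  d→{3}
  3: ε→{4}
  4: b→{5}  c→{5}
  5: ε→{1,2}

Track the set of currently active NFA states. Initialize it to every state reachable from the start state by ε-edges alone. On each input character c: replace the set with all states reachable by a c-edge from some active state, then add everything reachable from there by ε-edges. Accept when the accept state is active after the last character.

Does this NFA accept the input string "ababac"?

initial (ε-close {0}): {0,2}
'a' @ 1: {3,4}
'b' @ 2: {1,2,5}  [accepting]
'a' @ 3: {3,4}
'b' @ 4: {1,2,5}  [accepting]
'a' @ 5: {3,4}
'c' @ 6: {1,2,5}  [accepting]
final: {1,2,5}; accept 1 in set

Answer: ACCEPT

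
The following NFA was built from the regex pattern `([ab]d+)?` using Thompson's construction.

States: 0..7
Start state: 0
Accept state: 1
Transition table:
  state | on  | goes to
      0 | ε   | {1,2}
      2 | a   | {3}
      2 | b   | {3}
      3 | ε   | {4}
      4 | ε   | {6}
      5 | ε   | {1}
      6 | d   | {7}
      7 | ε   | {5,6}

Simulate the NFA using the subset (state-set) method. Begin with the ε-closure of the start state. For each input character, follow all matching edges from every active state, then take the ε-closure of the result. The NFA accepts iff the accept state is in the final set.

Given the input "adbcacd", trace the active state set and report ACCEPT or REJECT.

S₀ = ε-closure({0}) = {0,1,2}
'a' @ 1: {3,4,6}
'd' @ 2: {1,5,6,7}  [accepting]
'b' @ 3: {}  — state set empty
rest 'cacd' ignored (set empty)
after full input: {}  (accept=1 not in)

Answer: REJECT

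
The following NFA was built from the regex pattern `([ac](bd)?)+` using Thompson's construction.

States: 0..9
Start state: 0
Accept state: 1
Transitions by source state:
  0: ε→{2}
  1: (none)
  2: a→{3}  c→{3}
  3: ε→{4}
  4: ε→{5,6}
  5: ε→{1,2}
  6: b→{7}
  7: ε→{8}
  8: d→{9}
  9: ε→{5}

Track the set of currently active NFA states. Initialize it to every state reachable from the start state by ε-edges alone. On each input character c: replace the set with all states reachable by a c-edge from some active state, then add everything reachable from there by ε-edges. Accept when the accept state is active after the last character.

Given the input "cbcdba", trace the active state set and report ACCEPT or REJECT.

Answer: REJECT

Trace:
start: ε-closure({0}) = {0,2}
'c' @ 1: {1,2,3,4,5,6}  [accepting]
'b' @ 2: {7,8}
'c' @ 3: {}  — dead — no transitions
rest 'dba' ignored (set empty)
after full input: {}  (accept=1 not in)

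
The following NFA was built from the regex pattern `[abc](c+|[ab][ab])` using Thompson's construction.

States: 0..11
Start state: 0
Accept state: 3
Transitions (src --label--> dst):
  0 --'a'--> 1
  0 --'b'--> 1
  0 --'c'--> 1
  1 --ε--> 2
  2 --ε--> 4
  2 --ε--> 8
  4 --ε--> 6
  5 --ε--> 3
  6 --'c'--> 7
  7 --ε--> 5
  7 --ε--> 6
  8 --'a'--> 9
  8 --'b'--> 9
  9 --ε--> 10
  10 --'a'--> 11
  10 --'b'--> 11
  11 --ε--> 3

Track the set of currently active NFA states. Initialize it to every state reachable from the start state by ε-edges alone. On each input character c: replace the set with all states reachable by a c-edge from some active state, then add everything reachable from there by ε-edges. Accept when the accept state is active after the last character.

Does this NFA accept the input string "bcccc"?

Answer: ACCEPT

Steps:
initial (ε-close {0}): {0}
'b' @ 1: {1,2,4,6,8}
'c' @ 2: {3,5,6,7}  ✓accept
'c' @ 3: {3,5,6,7}  ✓accept
'c' @ 4: {3,5,6,7}  ✓accept
'c' @ 5: {3,5,6,7}  ✓accept
after full input: {3,5,6,7}  (accept=3 in)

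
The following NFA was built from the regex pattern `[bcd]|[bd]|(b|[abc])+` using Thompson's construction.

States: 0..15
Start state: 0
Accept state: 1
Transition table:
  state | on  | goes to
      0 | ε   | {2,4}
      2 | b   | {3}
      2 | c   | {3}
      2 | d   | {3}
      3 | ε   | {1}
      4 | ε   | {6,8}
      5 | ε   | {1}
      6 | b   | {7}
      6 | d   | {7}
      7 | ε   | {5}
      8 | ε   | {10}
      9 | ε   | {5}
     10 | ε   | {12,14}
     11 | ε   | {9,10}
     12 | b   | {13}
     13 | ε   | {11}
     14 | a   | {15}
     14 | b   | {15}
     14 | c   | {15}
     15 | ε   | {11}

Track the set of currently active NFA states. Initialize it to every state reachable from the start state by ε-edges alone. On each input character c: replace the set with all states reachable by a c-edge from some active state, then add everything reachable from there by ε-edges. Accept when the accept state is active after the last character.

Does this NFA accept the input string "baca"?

initial (ε-close {0}): {0,2,4,6,8,10,12,14}
'b' @ 1: {1,3,5,7,9,10,11,12,13,14,15}  [accepting]
'a' @ 2: {1,5,9,10,11,12,14,15}  [accepting]
'c' @ 3: {1,5,9,10,11,12,14,15}  [accepting]
'a' @ 4: {1,5,9,10,11,12,14,15}  [accepting]
after full input: {1,5,9,10,11,12,14,15}  (accept=1 in)

Answer: ACCEPT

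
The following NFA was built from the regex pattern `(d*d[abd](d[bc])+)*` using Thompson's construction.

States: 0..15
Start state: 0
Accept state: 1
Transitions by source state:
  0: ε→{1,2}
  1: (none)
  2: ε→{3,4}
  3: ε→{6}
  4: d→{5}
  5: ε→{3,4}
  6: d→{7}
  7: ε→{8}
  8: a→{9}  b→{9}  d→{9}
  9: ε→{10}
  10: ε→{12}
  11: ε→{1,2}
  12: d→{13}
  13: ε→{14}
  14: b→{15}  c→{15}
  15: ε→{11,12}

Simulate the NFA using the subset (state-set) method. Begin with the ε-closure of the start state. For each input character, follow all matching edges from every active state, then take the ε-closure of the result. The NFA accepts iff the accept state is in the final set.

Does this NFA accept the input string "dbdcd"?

Answer: REJECT

Steps:
start: ε-closure({0}) = {0,1,2,3,4,6}
'd' @ 1: {3,4,5,6,7,8}
'b' @ 2: {9,10,12}
'd' @ 3: {13,14}
'c' @ 4: {1,2,3,4,6,11,12,15}  [accepting]
'd' @ 5: {3,4,5,6,7,8,13,14}
after full input: {3,4,5,6,7,8,13,14}  (accept=1 not in)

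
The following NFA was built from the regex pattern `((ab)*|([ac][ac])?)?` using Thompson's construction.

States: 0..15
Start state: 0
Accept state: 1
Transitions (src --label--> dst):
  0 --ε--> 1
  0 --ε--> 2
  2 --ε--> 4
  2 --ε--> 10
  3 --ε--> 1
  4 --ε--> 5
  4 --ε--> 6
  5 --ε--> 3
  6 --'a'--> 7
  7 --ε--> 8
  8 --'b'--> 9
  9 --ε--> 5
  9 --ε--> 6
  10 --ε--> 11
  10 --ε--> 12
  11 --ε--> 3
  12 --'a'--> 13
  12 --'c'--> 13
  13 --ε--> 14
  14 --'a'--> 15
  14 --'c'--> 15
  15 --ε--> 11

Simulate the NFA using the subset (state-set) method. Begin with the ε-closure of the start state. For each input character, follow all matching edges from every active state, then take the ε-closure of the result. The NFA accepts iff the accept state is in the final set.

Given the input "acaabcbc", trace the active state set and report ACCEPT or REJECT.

start: ε-closure({0}) = {0,1,2,3,4,5,6,10,11,12}
'a' @ 1: {7,8,13,14}
'c' @ 2: {1,3,11,15}  (accept∈set)
'a' @ 3: {}  — no active states
rest 'abcbc' ignored (set empty)
final: {}; accept 1 not in set

Answer: REJECT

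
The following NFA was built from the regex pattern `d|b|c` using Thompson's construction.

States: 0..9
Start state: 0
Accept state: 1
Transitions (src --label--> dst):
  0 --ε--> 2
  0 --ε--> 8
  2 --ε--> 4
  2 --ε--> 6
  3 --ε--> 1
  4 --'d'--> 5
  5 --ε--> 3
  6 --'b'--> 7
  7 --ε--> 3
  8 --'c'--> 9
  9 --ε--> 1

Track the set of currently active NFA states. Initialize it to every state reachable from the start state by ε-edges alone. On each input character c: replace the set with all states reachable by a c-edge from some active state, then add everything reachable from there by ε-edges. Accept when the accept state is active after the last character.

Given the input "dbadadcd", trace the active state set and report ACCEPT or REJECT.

initial (ε-close {0}): {0,2,4,6,8}
'd' @ 1: {1,3,5}  (accept∈set)
'b' @ 2: {}  — dead — no transitions
rest 'adadcd' ignored (set empty)
end set {} — state 1 not in

Answer: REJECT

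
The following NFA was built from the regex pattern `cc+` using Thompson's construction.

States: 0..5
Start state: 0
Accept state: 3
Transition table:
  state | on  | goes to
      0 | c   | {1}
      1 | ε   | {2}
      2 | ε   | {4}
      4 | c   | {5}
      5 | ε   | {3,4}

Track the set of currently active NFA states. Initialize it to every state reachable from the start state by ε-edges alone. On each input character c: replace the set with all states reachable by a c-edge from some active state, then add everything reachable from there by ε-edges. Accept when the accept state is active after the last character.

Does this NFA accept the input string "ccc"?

S₀ = ε-closure({0}) = {0}
'c' @ 1: {1,2,4}
'c' @ 2: {3,4,5}  (accept∈set)
'c' @ 3: {3,4,5}  (accept∈set)
after full input: {3,4,5}  (accept=3 in)

Answer: ACCEPT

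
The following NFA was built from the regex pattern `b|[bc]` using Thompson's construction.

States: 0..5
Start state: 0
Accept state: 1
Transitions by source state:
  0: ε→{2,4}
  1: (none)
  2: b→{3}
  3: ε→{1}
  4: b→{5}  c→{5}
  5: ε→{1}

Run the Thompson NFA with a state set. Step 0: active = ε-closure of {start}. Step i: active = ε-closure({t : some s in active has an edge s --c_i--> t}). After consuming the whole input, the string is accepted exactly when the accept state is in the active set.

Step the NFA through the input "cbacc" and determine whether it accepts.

start: ε-closure({0}) = {0,2,4}
'c' @ 1: {1,5}  [accepting]
'b' @ 2: {}  — state set empty
rest 'acc' ignored (set empty)
after full input: {}  (accept=1 not in)

Answer: REJECT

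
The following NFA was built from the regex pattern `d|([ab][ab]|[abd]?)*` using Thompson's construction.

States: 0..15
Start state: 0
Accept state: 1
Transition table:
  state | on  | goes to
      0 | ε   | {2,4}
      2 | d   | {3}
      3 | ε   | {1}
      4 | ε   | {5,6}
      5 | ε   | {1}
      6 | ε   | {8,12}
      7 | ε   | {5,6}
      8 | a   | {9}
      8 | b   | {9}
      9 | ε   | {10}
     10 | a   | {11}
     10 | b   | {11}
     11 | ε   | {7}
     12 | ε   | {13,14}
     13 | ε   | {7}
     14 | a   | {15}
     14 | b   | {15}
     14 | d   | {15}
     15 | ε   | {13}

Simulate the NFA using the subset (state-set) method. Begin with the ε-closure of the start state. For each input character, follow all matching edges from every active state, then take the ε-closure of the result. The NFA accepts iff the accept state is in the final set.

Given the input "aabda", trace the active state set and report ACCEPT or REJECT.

Answer: ACCEPT

Derivation:
start: ε-closure({0}) = {0,1,2,4,5,6,7,8,12,13,14}
'a' @ 1: {1,5,6,7,8,9,10,12,13,14,15}  [accepting]
'a' @ 2: {1,5,6,7,8,9,10,11,12,13,14,15}  [accepting]
'b' @ 3: {1,5,6,7,8,9,10,11,12,13,14,15}  [accepting]
'd' @ 4: {1,5,6,7,8,12,13,14,15}  [accepting]
'a' @ 5: {1,5,6,7,8,9,10,12,13,14,15}  [accepting]
final: {1,5,6,7,8,9,10,12,13,14,15}; accept 1 in set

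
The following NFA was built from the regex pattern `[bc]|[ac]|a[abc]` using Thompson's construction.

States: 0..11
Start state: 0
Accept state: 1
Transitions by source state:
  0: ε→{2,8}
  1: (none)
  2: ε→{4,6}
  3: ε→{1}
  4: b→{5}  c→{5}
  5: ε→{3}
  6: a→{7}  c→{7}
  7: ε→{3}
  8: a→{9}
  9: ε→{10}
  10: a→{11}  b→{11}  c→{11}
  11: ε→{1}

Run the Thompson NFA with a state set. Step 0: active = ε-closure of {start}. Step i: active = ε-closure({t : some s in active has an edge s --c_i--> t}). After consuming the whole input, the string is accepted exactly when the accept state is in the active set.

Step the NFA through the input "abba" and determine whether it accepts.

start: ε-closure({0}) = {0,2,4,6,8}
'a' @ 1: {1,3,7,9,10}  [accepting]
'b' @ 2: {1,11}  [accepting]
'b' @ 3: {}  — no active states
rest 'a' ignored (set empty)
final: {}; accept 1 not in set

Answer: REJECT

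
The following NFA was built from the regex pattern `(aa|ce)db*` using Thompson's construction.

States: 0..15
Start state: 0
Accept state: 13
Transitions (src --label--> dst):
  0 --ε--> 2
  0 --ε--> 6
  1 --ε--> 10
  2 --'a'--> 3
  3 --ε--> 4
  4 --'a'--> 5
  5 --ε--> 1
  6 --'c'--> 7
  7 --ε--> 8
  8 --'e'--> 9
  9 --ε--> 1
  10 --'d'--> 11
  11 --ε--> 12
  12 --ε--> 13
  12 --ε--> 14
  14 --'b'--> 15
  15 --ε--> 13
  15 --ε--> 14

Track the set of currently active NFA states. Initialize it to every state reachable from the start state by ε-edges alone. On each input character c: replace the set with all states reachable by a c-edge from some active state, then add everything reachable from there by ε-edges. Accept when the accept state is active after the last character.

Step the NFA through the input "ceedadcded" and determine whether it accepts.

Answer: REJECT

Trace:
initial (ε-close {0}): {0,2,6}
'c' @ 1: {7,8}
'e' @ 2: {1,9,10}
'e' @ 3: {}  — state set empty
rest 'dadcded' ignored (set empty)
end set {} — state 13 not in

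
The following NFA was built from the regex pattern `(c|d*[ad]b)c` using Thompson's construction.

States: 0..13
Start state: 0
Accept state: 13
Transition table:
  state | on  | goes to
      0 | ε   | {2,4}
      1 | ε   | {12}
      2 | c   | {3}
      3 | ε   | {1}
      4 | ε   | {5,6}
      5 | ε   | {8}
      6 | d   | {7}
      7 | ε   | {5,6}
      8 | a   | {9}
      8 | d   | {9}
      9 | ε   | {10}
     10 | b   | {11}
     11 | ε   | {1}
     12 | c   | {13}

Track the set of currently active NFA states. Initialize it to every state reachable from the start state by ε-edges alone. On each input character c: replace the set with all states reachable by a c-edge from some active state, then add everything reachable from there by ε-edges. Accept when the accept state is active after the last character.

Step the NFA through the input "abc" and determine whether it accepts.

initial (ε-close {0}): {0,2,4,5,6,8}
'a' @ 1: {9,10}
'b' @ 2: {1,11,12}
'c' @ 3: {13}  ✓accept
end set {13} — state 13 in

Answer: ACCEPT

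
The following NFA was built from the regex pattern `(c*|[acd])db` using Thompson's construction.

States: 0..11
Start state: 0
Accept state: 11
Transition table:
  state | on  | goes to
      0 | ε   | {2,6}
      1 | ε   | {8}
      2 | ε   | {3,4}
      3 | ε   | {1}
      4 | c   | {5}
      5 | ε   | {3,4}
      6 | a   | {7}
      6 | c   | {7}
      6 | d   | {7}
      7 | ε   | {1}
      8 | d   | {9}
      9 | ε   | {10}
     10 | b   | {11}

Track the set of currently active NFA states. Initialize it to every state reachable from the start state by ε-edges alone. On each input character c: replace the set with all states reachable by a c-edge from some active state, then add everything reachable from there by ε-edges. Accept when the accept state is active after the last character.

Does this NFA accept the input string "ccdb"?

Answer: ACCEPT

Steps:
initial (ε-close {0}): {0,1,2,3,4,6,8}
'c' @ 1: {1,3,4,5,7,8}
'c' @ 2: {1,3,4,5,8}
'd' @ 3: {9,10}
'b' @ 4: {11}  (accept∈set)
final: {11}; accept 11 in set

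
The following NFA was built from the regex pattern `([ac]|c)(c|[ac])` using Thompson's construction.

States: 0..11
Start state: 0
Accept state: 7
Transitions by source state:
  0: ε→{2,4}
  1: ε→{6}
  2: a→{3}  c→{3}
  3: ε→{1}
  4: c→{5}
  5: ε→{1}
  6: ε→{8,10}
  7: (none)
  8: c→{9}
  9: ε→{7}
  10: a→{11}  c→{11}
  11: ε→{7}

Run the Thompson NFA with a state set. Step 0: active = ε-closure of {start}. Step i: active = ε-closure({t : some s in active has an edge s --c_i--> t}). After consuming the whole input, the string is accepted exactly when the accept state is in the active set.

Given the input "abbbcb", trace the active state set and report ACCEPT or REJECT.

Answer: REJECT

Trace:
initial (ε-close {0}): {0,2,4}
'a' @ 1: {1,3,6,8,10}
'b' @ 2: {}  — no active states
rest 'bbcb' ignored (set empty)
after full input: {}  (accept=7 not in)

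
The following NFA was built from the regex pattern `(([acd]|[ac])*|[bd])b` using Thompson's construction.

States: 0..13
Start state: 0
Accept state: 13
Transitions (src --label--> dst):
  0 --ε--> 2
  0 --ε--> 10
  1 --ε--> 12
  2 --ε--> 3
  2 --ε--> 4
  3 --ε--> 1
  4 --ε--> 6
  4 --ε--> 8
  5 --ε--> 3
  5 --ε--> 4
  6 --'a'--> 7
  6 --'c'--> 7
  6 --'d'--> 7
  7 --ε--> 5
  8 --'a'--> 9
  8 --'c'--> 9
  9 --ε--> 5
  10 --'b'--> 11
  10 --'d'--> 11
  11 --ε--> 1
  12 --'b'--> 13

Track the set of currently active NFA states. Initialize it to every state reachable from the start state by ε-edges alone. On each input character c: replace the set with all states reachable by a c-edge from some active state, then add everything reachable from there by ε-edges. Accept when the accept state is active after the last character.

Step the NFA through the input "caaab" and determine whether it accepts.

S₀ = ε-closure({0}) = {0,1,2,3,4,6,8,10,12}
'c' @ 1: {1,3,4,5,6,7,8,9,12}
'a' @ 2: {1,3,4,5,6,7,8,9,12}
'a' @ 3: {1,3,4,5,6,7,8,9,12}
'a' @ 4: {1,3,4,5,6,7,8,9,12}
'b' @ 5: {13}  [accepting]
after full input: {13}  (accept=13 in)

Answer: ACCEPT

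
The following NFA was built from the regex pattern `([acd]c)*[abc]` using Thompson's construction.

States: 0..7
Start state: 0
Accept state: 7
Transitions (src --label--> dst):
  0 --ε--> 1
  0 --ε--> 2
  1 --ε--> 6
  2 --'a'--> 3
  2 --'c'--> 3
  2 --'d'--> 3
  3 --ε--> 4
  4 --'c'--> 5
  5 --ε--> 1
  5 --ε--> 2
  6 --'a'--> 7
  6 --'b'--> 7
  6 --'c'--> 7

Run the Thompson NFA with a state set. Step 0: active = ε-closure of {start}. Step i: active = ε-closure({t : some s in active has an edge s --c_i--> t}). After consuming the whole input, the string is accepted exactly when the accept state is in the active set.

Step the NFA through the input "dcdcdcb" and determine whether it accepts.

initial (ε-close {0}): {0,1,2,6}
'd' @ 1: {3,4}
'c' @ 2: {1,2,5,6}
'd' @ 3: {3,4}
'c' @ 4: {1,2,5,6}
'd' @ 5: {3,4}
'c' @ 6: {1,2,5,6}
'b' @ 7: {7}  (accept∈set)
after full input: {7}  (accept=7 in)

Answer: ACCEPT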